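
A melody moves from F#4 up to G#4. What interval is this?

F to G spans two letter names (F-G): a second.
Counting semitones, F#4→G#4 is 2, which is the major second.

M2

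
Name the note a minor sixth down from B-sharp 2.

D-double-sharp 2

The sixth takes the letter from B down to D.
A minor sixth spans 8 semitones, so from B#2 the target pitch is D##2.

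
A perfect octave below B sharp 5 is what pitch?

B sharp 4

For an octave the letter name doesn't change: still B, an octave down.
Moving 12 semitones down from B#5 (the size of a perfect octave) reaches B#4.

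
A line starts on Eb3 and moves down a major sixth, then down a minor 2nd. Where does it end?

Eb3 down a major sixth → Gb2 (9 semitones).
Down a minor second from Gb2: F2 (1 semitone down).

F2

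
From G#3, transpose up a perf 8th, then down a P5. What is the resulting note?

A perfect octave up from G#3 is G#4.
A perfect fifth down from G#4 is C#4.

C#4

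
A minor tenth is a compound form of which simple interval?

minor 3rd

Each octave removed subtracts seven from the number: 10 − 7 = 3.
That makes a minor tenth a compound minor third — an octave plus a minor third.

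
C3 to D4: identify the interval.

C to D spans two letter names (C-D), plus an octave, so the interval is some kind of ninth.
The major ninth spans 14 semitones, and C3 to D4 is exactly 14 semitones — so this is a major ninth.
(Equivalently, a compound major second: a major second plus an octave.)

M9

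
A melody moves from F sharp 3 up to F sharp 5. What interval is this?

perfect fifteenth

F to F is the same letter name, plus 2 octaves: a fifteenth.
Counting semitones, F#3→F#5 is 24, which is the perfect fifteenth.
(Equivalently, a compound perfect octave: a perfect octave plus an octave.)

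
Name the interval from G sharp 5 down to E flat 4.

Descending from G#5 to Eb4 is the same interval as ascending Eb4 to G#5.
E to G spans three letter names (E-F-G), plus an octave: a tenth.
Eb4 to G#5 spans 17 semitones — one semitone wider than the major tenth (16) — giving an augmented tenth.
(Equivalently, a compound augmented third: an augmented third plus an octave.)

augmented tenth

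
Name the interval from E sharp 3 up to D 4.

diminished seventh

E to D spans seven letter names (E-F-G-A-B-C-D) — that makes it a seventh of some quality.
The major seventh is 11 semitones; here we have 9, two semitones narrower: diminished.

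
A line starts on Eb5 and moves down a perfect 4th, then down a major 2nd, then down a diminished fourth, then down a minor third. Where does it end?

Down a perfect fourth from Eb5: Bb4 (5 semitones down).
A major second down from Bb4 is Ab4.
Ab4 down a diminished fourth → E4 (4 semitones).
Down a minor third from E4: C#4 (3 semitones down).

C#4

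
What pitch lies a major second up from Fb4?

Gb4

Two letter names up from F: G.
A major second is 2 semitones; 2 semitones up from Fb4 gives Gb4.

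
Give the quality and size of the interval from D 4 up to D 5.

perfect octave

D to D is the same letter name, plus an octave: an octave.
Counting semitones, D4→D5 is 12, which is the perfect octave.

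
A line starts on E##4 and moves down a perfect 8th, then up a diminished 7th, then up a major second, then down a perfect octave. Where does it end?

Down a perfect octave from E##4: E##3 (12 semitones down).
Up a diminished seventh from E##3: D#4 (9 semitones up).
D#4 up a major second → E#4 (2 semitones).
Down a perfect octave from E#4: E#3 (12 semitones down).

E#3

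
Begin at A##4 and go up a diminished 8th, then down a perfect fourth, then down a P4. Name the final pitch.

A##4 up a diminished octave → A#5 (11 semitones).
A#5 down a perfect fourth → E#5 (5 semitones).
Down a perfect fourth from E#5: B#4 (5 semitones down).

B#4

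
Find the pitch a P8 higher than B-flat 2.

The letter stays B (same as the start), shifted an octave up.
A perfect octave is 12 semitones; 12 semitones up from Bb2 gives Bb3.

B-flat 3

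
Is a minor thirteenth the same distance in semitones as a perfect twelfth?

No

A minor thirteenth is 20 semitones but a perfect twelfth is 19 semitones — different sizes.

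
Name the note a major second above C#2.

D#2

Counting two letter names up from C lands on D.
Moving 2 semitones up from C#2 (the size of a major second) reaches D#2.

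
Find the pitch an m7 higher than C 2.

B flat 2

The seventh takes the letter from C up to B.
Moving 10 semitones up from C2 (the size of a minor seventh) reaches Bb2.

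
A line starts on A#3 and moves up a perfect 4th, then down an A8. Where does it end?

A#3 up a perfect fourth → D#4 (5 semitones).
D#4 down an augmented octave → D3 (13 semitones).

D3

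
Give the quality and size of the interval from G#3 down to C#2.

Descending from G#3 to C#2 is the same interval as ascending C#2 to G#3.
C to G spans five letter names (C-D-E-F-G), plus an octave: a twelfth.
Counting semitones, C#2→G#3 is 19, which is the perfect twelfth.
(Equivalently, a compound perfect fifth: a perfect fifth plus an octave.)

perfect twelfth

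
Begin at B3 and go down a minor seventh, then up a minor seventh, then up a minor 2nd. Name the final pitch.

B3 down a minor seventh → C#3 (10 semitones).
Up a minor seventh from C#3: B3 (10 semitones up).
A minor second up from B3 is C4.

C4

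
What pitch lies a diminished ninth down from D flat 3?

C sharp 2

Two letters down from D (plus an octave) reaches C.
Moving 12 semitones down from Db3 (the size of a diminished ninth) reaches C#2.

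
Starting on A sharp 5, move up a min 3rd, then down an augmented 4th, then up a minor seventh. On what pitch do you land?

F 6

Up a minor third from A#5: C#6 (3 semitones up).
An augmented fourth down from C#6 is G5.
Up a minor seventh from G5: F6 (10 semitones up).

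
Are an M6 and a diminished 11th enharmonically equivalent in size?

A major sixth is 9 semitones but a diminished eleventh is 16 semitones — different sizes.

No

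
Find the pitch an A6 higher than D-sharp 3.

B-double-sharp 3

The sixth takes the letter from D up to B.
An augmented sixth spans 10 semitones, so from D#3 the target pitch is B##3.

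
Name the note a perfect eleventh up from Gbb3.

Four letters up from G (plus an octave) reaches C.
Moving 17 semitones up from Gbb3 (the size of a perfect eleventh) reaches Cbb5.

Cbb5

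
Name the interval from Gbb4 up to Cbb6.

G to C spans four letter names (G-A-B-C), plus an octave, so the interval is some kind of eleventh.
Gbb4 to Cbb6 is 17 semitones, matching the perfect eleventh exactly, so the quality is perfect.
(Equivalently, a compound perfect fourth: a perfect fourth plus an octave.)

perfect eleventh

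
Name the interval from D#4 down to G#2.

perfect twelfth

Descending from D#4 to G#2 is the same interval as ascending G#2 to D#4.
G to D spans five letter names (G-A-B-C-D), plus an octave — that makes it a twelfth of some quality.
Counting semitones, G#2→D#4 is 19, which is the perfect twelfth.
(Equivalently, a compound perfect fifth: a perfect fifth plus an octave.)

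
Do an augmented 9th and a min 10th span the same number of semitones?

Yes

An augmented ninth = 15 semitones = a minor tenth; enharmonically equal.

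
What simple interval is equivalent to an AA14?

Take out an octave (7 from the number): 14 − 7 = 7.
That makes a doubly augmented fourteenth a compound doubly augmented seventh — an octave plus a doubly augmented seventh.

doubly augmented 7th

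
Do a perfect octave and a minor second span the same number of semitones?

A perfect octave spans 12 semitones; a minor second spans 1 semitone. They differ by 11.

No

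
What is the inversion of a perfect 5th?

perfect 4th

The rule of nine gives the new number: 9 − 5 = 4, so a fifth becomes a fourth.
And perfect stays perfect under inversion, so we get a perfect fourth.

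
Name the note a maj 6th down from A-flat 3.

C-flat 3

Six letter names down from A: C.
Moving 9 semitones down from Ab3 (the size of a major sixth) reaches Cb3.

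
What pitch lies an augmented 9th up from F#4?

G##5

Two letters up from F (plus an octave) reaches G.
An augmented ninth is 15 semitones; 15 semitones up from F#4 gives G##5.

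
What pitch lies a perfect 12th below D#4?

G#2

Five letters down from D (plus an octave) reaches G.
Moving 19 semitones down from D#4 (the size of a perfect twelfth) reaches G#2.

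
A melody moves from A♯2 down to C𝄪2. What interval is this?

Descending from A#2 to C##2 is the same interval as ascending C##2 to A#2.
C to A spans six letter names (C-D-E-F-G-A): a sixth.
C##2 to A#2 is 8 semitones, a half step short of the major sixth (9), so this is minor.

m6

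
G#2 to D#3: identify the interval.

G to D spans five letter names (G-A-B-C-D): a fifth.
Counting semitones, G#2→D#3 is 7, which is the perfect fifth.

P5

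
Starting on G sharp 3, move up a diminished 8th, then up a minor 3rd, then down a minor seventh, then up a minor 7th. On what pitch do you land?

B flat 4

A diminished octave up from G#3 is G4.
Up a minor third from G4: Bb4 (3 semitones up).
Down a minor seventh from Bb4: C4 (10 semitones down).
Up a minor seventh from C4: Bb4 (10 semitones up).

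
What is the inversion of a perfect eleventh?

perfect fifth

First reduce the compound perfect eleventh to its simple form, a perfect fourth.
Inverted interval numbers add to nine, so a fourth pairs with a fifth (4 + 5 = 9).
And perfect stays perfect under inversion, so we get a perfect fifth.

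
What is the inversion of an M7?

minor second

Interval numbers invert to sum to nine: 7 + 2 = 9, so a seventh inverts to a second.
Quality inverts too: major becomes minor. That makes the inversion a minor second.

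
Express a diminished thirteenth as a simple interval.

Take out an octave (7 from the number): 13 − 7 = 6.
So a diminished thirteenth is an octave plus a diminished sixth. The quality is unchanged.

diminished sixth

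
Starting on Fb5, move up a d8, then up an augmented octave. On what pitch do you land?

Fb7

Fb5 up a diminished octave → Fbb6 (11 semitones).
An augmented octave up from Fbb6 is Fb7.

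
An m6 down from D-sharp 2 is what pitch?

F-double-sharp 1

The sixth takes the letter from D down to F.
Moving 8 semitones down from D#2 (the size of a minor sixth) reaches F##1.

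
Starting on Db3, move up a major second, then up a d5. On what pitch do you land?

Bbb3

Up a major second from Db3: Eb3 (2 semitones up).
A diminished fifth up from Eb3 is Bbb3.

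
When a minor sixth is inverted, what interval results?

Inverted interval numbers add to nine, so a sixth pairs with a third (6 + 3 = 9).
The quality also flips — minor becomes major — giving a major third.

major 3rd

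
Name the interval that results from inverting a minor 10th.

M6

First reduce the compound minor tenth to its simple form, a minor third.
The rule of nine gives the new number: 9 − 3 = 6, so a third becomes a sixth.
Quality inverts too: minor becomes major. That makes the inversion a major sixth.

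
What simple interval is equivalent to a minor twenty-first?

minor 7th

Subtracting seven from the interval number removes an octave: 21 − 14 = 7.
So a minor twenty-first is 2 octaves plus a minor seventh. The quality is unchanged.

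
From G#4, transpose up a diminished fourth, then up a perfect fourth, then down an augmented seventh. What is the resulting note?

Gbb4

Up a diminished fourth from G#4: C5 (4 semitones up).
A perfect fourth up from C5 is F5.
F5 down an augmented seventh → Gbb4 (12 semitones).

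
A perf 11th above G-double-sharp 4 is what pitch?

C-double-sharp 6

Counting four letter names plus an octave up from G lands on C.
A perfect eleventh is 17 semitones; 17 semitones up from G##4 gives C##6.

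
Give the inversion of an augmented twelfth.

First reduce the compound augmented twelfth to its simple form, an augmented fifth.
Interval numbers invert to sum to nine: 5 + 4 = 9, so a fifth inverts to a fourth.
The quality also flips — augmented becomes diminished — giving a diminished fourth.

d4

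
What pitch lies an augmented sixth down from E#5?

G4

Counting six letter names down from E lands on G.
An augmented sixth spans 10 semitones, so from E#5 the target pitch is G4.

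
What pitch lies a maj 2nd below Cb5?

Counting two letter names down from C lands on B.
A major second is 2 semitones; 2 semitones down from Cb5 gives Bbb4.

Bbb4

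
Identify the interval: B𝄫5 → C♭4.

minor fourteenth

Descending from Bbb5 to Cb4 is the same interval as ascending Cb4 to Bbb5.
C to B spans seven letter names (C-D-E-F-G-A-B), plus an octave — that makes it a fourteenth of some quality.
At 22 semitones, Cb4→Bbb5 falls one short of a major fourteenth: minor.
(Equivalently, a compound minor seventh: a minor seventh plus an octave.)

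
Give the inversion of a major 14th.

m2

First reduce the compound major fourteenth to its simple form, a major seventh.
Inverted interval numbers add to nine, so a seventh pairs with a second (7 + 2 = 9).
The quality also flips — major becomes minor — giving a minor second.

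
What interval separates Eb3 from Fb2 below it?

Descending from Eb3 to Fb2 is the same interval as ascending Fb2 to Eb3.
F to E spans seven letter names (F-G-A-B-C-D-E), so the interval is some kind of seventh.
Counting semitones, Fb2→Eb3 is 11, which is the major seventh.

M7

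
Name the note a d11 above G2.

Counting four letter names plus an octave up from G lands on C.
Moving 16 semitones up from G2 (the size of a diminished eleventh) reaches Cb4.

Cb4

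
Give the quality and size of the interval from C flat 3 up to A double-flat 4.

minor 13th

C to A spans six letter names (C-D-E-F-G-A), plus an octave — that makes it a thirteenth of some quality.
A major thirteenth would be 21 semitones, but Cb3 to Abb4 is 20 — one semitone narrower, making it a minor thirteenth.
(Equivalently, a compound minor sixth: a minor sixth plus an octave.)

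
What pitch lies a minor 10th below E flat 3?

Counting three letter names plus an octave down from E lands on C.
Moving 15 semitones down from Eb3 (the size of a minor tenth) reaches C2.

C 2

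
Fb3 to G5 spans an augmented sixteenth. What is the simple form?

augmented 2nd

Take out 2 octaves (14 from the number): 16 − 14 = 2.
Quality carries through unchanged, so the simple form is an augmented second.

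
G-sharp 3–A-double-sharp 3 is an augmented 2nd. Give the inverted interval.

Inverted interval numbers add to nine, so a second pairs with a seventh (2 + 7 = 9).
Quality inverts too: augmented becomes diminished. That makes the inversion a diminished seventh.

diminished seventh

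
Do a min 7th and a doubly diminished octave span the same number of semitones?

Both span 10 semitones: a minor seventh and a doubly diminished octave are the same chromatic distance.

Yes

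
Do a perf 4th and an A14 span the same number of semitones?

A perfect fourth is 5 semitones but an augmented fourteenth is 24 semitones — different sizes.

No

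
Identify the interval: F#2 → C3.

F to C spans five letter names (F-G-A-B-C) — that makes it a fifth of some quality.
The perfect fifth is 7 semitones; here we have 6, one semitone narrower: diminished.

diminished fifth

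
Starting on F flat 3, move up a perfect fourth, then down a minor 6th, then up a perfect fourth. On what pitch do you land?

A perfect fourth up from Fb3 is Bbb3.
A minor sixth down from Bbb3 is Db3.
Up a perfect fourth from Db3: Gb3 (5 semitones up).

G flat 3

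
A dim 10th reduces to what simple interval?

Take out an octave (7 from the number): 10 − 7 = 3.
Quality carries through unchanged, so the simple form is a diminished third.

d3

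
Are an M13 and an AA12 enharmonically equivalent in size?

Both span 21 semitones: a major thirteenth and a doubly augmented twelfth are the same chromatic distance.

Yes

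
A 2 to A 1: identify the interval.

perfect octave

Descending from A2 to A1 is the same interval as ascending A1 to A2.
A to A is the same letter name, plus an octave, so the interval is some kind of octave.
Counting semitones, A1→A2 is 12, which is the perfect octave.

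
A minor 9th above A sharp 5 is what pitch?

Two letters up from A (plus an octave) reaches B.
Moving 13 semitones up from A#5 (the size of a minor ninth) reaches B6.

B 6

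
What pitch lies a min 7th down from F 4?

The seventh takes the letter from F down to G.
A minor seventh is 10 semitones; 10 semitones down from F4 gives G3.

G 3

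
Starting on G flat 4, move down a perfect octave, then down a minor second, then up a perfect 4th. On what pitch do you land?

Gb4 down a perfect octave → Gb3 (12 semitones).
A minor second down from Gb3 is F3.
F3 up a perfect fourth → Bb3 (5 semitones).

B flat 3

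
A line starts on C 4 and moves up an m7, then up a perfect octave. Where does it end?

C4 up a minor seventh → Bb4 (10 semitones).
Bb4 up a perfect octave → Bb5 (12 semitones).

B flat 5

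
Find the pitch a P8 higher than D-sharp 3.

For an octave the letter name doesn't change: still D, an octave up.
Moving 12 semitones up from D#3 (the size of a perfect octave) reaches D#4.

D-sharp 4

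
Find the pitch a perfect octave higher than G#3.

An octave keeps the letter name G, an octave up from G.
Moving 12 semitones up from G#3 (the size of a perfect octave) reaches G#4.

G#4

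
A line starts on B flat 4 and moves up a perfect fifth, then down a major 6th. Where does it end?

A flat 4

Bb4 up a perfect fifth → F5 (7 semitones).
F5 down a major sixth → Ab4 (9 semitones).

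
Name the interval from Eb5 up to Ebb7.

E to E is the same letter name, plus 2 octaves, so the interval is some kind of fifteenth.
The perfect fifteenth is 24 semitones; here we have 23, one semitone narrower: diminished.
(Equivalently, a compound diminished octave: a diminished octave plus an octave.)

d15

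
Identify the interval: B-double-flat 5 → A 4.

Descending from Bbb5 to A4 is the same interval as ascending A4 to Bbb5.
A to B spans two letter names (A-B), plus an octave — that makes it a ninth of some quality.
A4 to Bbb5 spans 12 semitones — two semitones narrower than the major ninth (14) — giving a diminished ninth.

diminished 9th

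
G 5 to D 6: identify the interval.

perfect fifth

G to D spans five letter names (G-A-B-C-D) — that makes it a fifth of some quality.
G5 to D6 is 7 semitones, matching the perfect fifth exactly, so the quality is perfect.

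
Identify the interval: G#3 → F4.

diminished seventh

G to F spans seven letter names (G-A-B-C-D-E-F) — that makes it a seventh of some quality.
The major seventh is 11 semitones; here we have 9, two semitones narrower: diminished.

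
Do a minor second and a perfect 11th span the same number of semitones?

A minor second spans 1 semitone; a perfect eleventh spans 17 semitones. They differ by 16.

No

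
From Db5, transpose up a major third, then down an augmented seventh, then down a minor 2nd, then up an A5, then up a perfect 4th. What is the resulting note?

F5

A major third up from Db5 is F5.
F5 down an augmented seventh → Gbb4 (12 semitones).
Down a minor second from Gbb4: Fb4 (1 semitone down).
Fb4 up an augmented fifth → C5 (8 semitones).
A perfect fourth up from C5 is F5.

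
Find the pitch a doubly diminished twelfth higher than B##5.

F#7

The twelfth's letter: B up five letter names plus an octave → F.
A doubly diminished twelfth spans 17 semitones, so from B##5 the target pitch is F#7.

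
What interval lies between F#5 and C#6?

F to C spans five letter names (F-G-A-B-C): a fifth.
The perfect fifth spans 7 semitones, and F#5 to C#6 is exactly 7 semitones — so this is a perfect fifth.

P5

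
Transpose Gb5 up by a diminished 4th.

The fourth takes the letter from G up to C.
A diminished fourth is 4 semitones; 4 semitones up from Gb5 gives Cbb6.

Cbb6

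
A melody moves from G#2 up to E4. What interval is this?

minor thirteenth

G to E spans six letter names (G-A-B-C-D-E), plus an octave: a thirteenth.
A major thirteenth would be 21 semitones, but G#2 to E4 is 20 — one semitone narrower, making it a minor thirteenth.
(Equivalently, a compound minor sixth: a minor sixth plus an octave.)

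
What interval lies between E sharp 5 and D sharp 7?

E to D spans seven letter names (E-F-G-A-B-C-D), plus an octave: a fourteenth.
At 22 semitones, E#5→D#7 falls one short of a major fourteenth: minor.
(Equivalently, a compound minor seventh: a minor seventh plus an octave.)

m14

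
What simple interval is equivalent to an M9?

Take out an octave (7 from the number): 9 − 7 = 2.
That makes a major ninth a compound major second — an octave plus a major second.

M2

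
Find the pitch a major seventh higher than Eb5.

D6

Seven letter names up from E: D.
Moving 11 semitones up from Eb5 (the size of a major seventh) reaches D6.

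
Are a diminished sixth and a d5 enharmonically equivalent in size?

No

A diminished sixth spans 7 semitones; a diminished fifth spans 6 semitones. They differ by 1.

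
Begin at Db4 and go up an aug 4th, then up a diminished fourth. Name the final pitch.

Cb5

An augmented fourth up from Db4 is G4.
A diminished fourth up from G4 is Cb5.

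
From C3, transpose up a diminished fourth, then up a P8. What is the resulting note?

Fb4

A diminished fourth up from C3 is Fb3.
Up a perfect octave from Fb3: Fb4 (12 semitones up).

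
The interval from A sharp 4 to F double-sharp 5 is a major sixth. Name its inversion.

minor third

Interval numbers invert to sum to nine: 6 + 3 = 9, so a sixth inverts to a third.
The quality also flips — major becomes minor — giving a minor third.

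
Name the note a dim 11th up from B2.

Counting four letter names plus an octave up from B lands on E.
Moving 16 semitones up from B2 (the size of a diminished eleventh) reaches Eb4.

Eb4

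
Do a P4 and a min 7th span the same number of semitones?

No

A perfect fourth is 5 semitones but a minor seventh is 10 semitones — different sizes.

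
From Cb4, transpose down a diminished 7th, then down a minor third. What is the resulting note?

Down a diminished seventh from Cb4: D3 (9 semitones down).
A minor third down from D3 is B2.

B2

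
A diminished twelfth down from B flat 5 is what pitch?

E 4

Five letters down from B (plus an octave) reaches E.
A diminished twelfth spans 18 semitones, so from Bb5 the target pitch is E4.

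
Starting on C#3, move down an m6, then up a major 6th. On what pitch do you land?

C##3

Down a minor sixth from C#3: E#2 (8 semitones down).
E#2 up a major sixth → C##3 (9 semitones).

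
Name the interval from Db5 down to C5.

minor 2nd

Descending from Db5 to C5 is the same interval as ascending C5 to Db5.
C to D spans two letter names (C-D), so the interval is some kind of second.
C5 to Db5 is 1 semitone, a half step short of the major second (2), so this is minor.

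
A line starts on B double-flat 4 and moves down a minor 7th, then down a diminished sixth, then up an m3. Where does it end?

G 3

Bbb4 down a minor seventh → Cb4 (10 semitones).
A diminished sixth down from Cb4 is E3.
E3 up a minor third → G3 (3 semitones).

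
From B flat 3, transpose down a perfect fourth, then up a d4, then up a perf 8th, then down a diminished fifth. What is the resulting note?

Bb3 down a perfect fourth → F3 (5 semitones).
F3 up a diminished fourth → Bbb3 (4 semitones).
A perfect octave up from Bbb3 is Bbb4.
A diminished fifth down from Bbb4 is Eb4.

E flat 4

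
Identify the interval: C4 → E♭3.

Descending from C4 to Eb3 is the same interval as ascending Eb3 to C4.
E to C spans six letter names (E-F-G-A-B-C): a sixth.
Counting semitones, Eb3→C4 is 9, which is the major sixth.

major 6th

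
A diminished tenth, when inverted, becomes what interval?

First reduce the compound diminished tenth to its simple form, a diminished third.
The rule of nine gives the new number: 9 − 3 = 6, so a third becomes a sixth.
And diminished becomes augmented under inversion, so we get an augmented sixth.

augmented 6th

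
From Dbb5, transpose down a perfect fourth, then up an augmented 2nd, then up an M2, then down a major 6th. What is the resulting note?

Down a perfect fourth from Dbb5: Abb4 (5 semitones down).
An augmented second up from Abb4 is Bb4.
A major second up from Bb4 is C5.
A major sixth down from C5 is Eb4.

Eb4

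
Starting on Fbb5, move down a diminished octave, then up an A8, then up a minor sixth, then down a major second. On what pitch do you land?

Fbb5 down a diminished octave → Fb4 (11 semitones).
Fb4 up an augmented octave → F5 (13 semitones).
F5 up a minor sixth → Db6 (8 semitones).
Db6 down a major second → Cb6 (2 semitones).

Cb6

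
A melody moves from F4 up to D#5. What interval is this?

F to D spans six letter names (F-G-A-B-C-D), so the interval is some kind of sixth.
The major sixth is 9 semitones; here we have 10, one semitone wider: augmented.

augmented sixth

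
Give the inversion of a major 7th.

The rule of nine gives the new number: 9 − 7 = 2, so a seventh becomes a second.
And major becomes minor under inversion, so we get a minor second.

m2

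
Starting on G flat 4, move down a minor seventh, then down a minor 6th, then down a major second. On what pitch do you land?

Down a minor seventh from Gb4: Ab3 (10 semitones down).
Ab3 down a minor sixth → C3 (8 semitones).
C3 down a major second → Bb2 (2 semitones).

B flat 2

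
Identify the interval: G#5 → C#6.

perfect fourth

G to C spans four letter names (G-A-B-C) — that makes it a fourth of some quality.
The perfect fourth spans 5 semitones, and G#5 to C#6 is exactly 5 semitones — so this is a perfect fourth.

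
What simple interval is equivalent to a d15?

diminished octave

Subtracting seven from the interval number removes an octave: 15 − 7 = 8.
That makes a diminished fifteenth a compound diminished octave — an octave plus a diminished octave.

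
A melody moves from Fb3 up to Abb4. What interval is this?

minor tenth

F to A spans three letter names (F-G-A), plus an octave: a tenth.
Fb3 to Abb4 is 15 semitones, a half step short of the major tenth (16), so this is minor.
(Equivalently, a compound minor third: a minor third plus an octave.)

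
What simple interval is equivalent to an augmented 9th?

augmented 2nd

Each octave removed subtracts seven from the number: 9 − 7 = 2.
Quality carries through unchanged, so the simple form is an augmented second.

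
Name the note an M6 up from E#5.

C##6

Counting six letter names up from E lands on C.
A major sixth spans 9 semitones, so from E#5 the target pitch is C##6.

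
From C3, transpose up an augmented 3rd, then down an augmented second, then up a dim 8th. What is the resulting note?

Up an augmented third from C3: E#3 (5 semitones up).
E#3 down an augmented second → D3 (3 semitones).
Up a diminished octave from D3: Db4 (11 semitones up).

Db4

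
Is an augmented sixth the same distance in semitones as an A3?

No

An augmented sixth is 10 semitones but an augmented third is 5 semitones — different sizes.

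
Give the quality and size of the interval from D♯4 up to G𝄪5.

D to G spans four letter names (D-E-F-G), plus an octave — that makes it an eleventh of some quality.
The perfect eleventh is 17 semitones; here we have 18, one semitone wider: augmented.
(Equivalently, a compound augmented fourth: an augmented fourth plus an octave.)

augmented 11th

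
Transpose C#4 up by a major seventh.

The seventh takes the letter from C up to B.
Moving 11 semitones up from C#4 (the size of a major seventh) reaches B#4.

B#4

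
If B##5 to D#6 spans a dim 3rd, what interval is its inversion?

The rule of nine gives the new number: 9 − 3 = 6, so a third becomes a sixth.
The quality also flips — diminished becomes augmented — giving an augmented sixth.

augmented sixth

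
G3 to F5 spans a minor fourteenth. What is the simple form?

Take out an octave (7 from the number): 14 − 7 = 7.
So a minor fourteenth is an octave plus a minor seventh. The quality is unchanged.

minor 7th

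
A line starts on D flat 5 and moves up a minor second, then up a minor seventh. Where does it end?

D double-flat 6

A minor second up from Db5 is Ebb5.
A minor seventh up from Ebb5 is Dbb6.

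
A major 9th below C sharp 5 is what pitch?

Two letters down from C (plus an octave) reaches B.
Moving 14 semitones down from C#5 (the size of a major ninth) reaches B3.

B 3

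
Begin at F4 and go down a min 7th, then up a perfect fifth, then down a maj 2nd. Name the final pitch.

C4

F4 down a minor seventh → G3 (10 semitones).
Up a perfect fifth from G3: D4 (7 semitones up).
Down a major second from D4: C4 (2 semitones down).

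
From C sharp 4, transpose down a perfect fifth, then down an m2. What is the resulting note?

E sharp 3

C#4 down a perfect fifth → F#3 (7 semitones).
A minor second down from F#3 is E#3.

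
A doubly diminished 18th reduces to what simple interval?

Subtracting seven from the interval number removes an octave: 18 − 14 = 4.
That makes a doubly diminished eighteenth a compound doubly diminished fourth — 2 octaves plus a doubly diminished fourth.

dd4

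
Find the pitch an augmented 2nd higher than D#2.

E##2

Counting two letter names up from D lands on E.
An augmented second spans 3 semitones, so from D#2 the target pitch is E##2.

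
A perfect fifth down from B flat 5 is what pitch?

Five letter names down from B: E.
Moving 7 semitones down from Bb5 (the size of a perfect fifth) reaches Eb5.

E flat 5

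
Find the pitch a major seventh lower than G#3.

Seven letter names down from G: A.
A major seventh is 11 semitones; 11 semitones down from G#3 gives A2.

A2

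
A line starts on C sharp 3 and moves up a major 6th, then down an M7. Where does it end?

B 2

A major sixth up from C#3 is A#3.
A#3 down a major seventh → B2 (11 semitones).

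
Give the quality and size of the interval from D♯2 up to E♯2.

D to E spans two letter names (D-E) — that makes it a second of some quality.
Counting semitones, D#2→E#2 is 2, which is the major second.

major second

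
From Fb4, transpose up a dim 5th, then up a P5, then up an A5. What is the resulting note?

Db6

Fb4 up a diminished fifth → Cbb5 (6 semitones).
Cbb5 up a perfect fifth → Gbb5 (7 semitones).
Up an augmented fifth from Gbb5: Db6 (8 semitones up).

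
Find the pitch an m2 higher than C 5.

D flat 5

The second takes the letter from C up to D.
A minor second is 1 semitone; 1 semitone up from C5 gives Db5.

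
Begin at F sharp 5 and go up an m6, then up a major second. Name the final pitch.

E 6

F#5 up a minor sixth → D6 (8 semitones).
Up a major second from D6: E6 (2 semitones up).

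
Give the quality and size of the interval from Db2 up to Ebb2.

D to E spans two letter names (D-E), so the interval is some kind of second.
A major second would be 2 semitones, but Db2 to Ebb2 is 1 — one semitone narrower, making it a minor second.

minor second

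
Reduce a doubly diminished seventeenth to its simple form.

dd3

Each octave removed subtracts seven from the number: 17 − 14 = 3.
Quality carries through unchanged, so the simple form is a doubly diminished third.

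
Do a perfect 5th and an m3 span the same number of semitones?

A perfect fifth is 7 semitones but a minor third is 3 semitones — different sizes.

No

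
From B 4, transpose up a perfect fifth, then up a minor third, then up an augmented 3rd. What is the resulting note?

C double-sharp 6

A perfect fifth up from B4 is F#5.
F#5 up a minor third → A5 (3 semitones).
A5 up an augmented third → C##6 (5 semitones).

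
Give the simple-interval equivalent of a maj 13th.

major 6th

Subtracting seven from the interval number removes an octave: 13 − 7 = 6.
That makes a major thirteenth a compound major sixth — an octave plus a major sixth.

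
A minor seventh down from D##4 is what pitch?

Seven letter names down from D: E.
A minor seventh spans 10 semitones, so from D##4 the target pitch is E##3.

E##3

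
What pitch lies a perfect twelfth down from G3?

The twelfth's letter: G down five letter names plus an octave → C.
A perfect twelfth is 19 semitones; 19 semitones down from G3 gives C2.

C2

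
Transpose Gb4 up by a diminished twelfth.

Dbb6

Five letters up from G (plus an octave) reaches D.
A diminished twelfth spans 18 semitones, so from Gb4 the target pitch is Dbb6.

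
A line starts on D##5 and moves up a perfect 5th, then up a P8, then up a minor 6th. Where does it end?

Up a perfect fifth from D##5: A##5 (7 semitones up).
A##5 up a perfect octave → A##6 (12 semitones).
A##6 up a minor sixth → F##7 (8 semitones).

F##7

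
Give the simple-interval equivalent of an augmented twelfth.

Each octave removed subtracts seven from the number: 12 − 7 = 5.
Quality carries through unchanged, so the simple form is an augmented fifth.

augmented fifth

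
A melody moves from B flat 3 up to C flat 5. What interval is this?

m9

B to C spans two letter names (B-C), plus an octave: a ninth.
At 13 semitones, Bb3→Cb5 falls one short of a major ninth: minor.
(Equivalently, a compound minor second: a minor second plus an octave.)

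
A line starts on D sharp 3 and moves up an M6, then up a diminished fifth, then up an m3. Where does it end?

A 4

D#3 up a major sixth → B#3 (9 semitones).
Up a diminished fifth from B#3: F#4 (6 semitones up).
A minor third up from F#4 is A4.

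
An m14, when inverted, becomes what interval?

major second

First reduce the compound minor fourteenth to its simple form, a minor seventh.
Inverted interval numbers add to nine, so a seventh pairs with a second (7 + 2 = 9).
The quality also flips — minor becomes major — giving a major second.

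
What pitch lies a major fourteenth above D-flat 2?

Counting seven letter names plus an octave up from D lands on C.
Moving 23 semitones up from Db2 (the size of a major fourteenth) reaches C4.

C 4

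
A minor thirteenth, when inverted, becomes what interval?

First reduce the compound minor thirteenth to its simple form, a minor sixth.
The rule of nine gives the new number: 9 − 6 = 3, so a sixth becomes a third.
And minor becomes major under inversion, so we get a major third.

M3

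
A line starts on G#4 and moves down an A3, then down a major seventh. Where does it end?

Fb3

Down an augmented third from G#4: Eb4 (5 semitones down).
A major seventh down from Eb4 is Fb3.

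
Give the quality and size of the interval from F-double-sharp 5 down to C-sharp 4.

Descending from F##5 to C#4 is the same interval as ascending C#4 to F##5.
C to F spans four letter names (C-D-E-F), plus an octave, so the interval is some kind of eleventh.
C#4 to F##5 spans 18 semitones — one semitone wider than the perfect eleventh (17) — giving an augmented eleventh.
(Equivalently, a compound augmented fourth: an augmented fourth plus an octave.)

augmented 11th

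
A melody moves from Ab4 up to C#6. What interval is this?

A to C spans three letter names (A-B-C), plus an octave — that makes it a tenth of some quality.
The major tenth is 16 semitones; here we have 17, one semitone wider: augmented.
(Equivalently, a compound augmented third: an augmented third plus an octave.)

A10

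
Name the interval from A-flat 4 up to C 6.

A to C spans three letter names (A-B-C), plus an octave: a tenth.
Counting semitones, Ab4→C6 is 16, which is the major tenth.
(Equivalently, a compound major third: a major third plus an octave.)

major 10th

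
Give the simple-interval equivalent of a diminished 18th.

diminished 4th

Subtracting seven from the interval number removes an octave: 18 − 14 = 4.
Quality carries through unchanged, so the simple form is a diminished fourth.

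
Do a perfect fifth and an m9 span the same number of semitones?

7 semitones (perfect fifth) vs 13 semitones (minor ninth): not equal.

No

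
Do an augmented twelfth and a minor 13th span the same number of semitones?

Yes

Both span 20 semitones: an augmented twelfth and a minor thirteenth are the same chromatic distance.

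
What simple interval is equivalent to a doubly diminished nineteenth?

Subtracting seven from the interval number removes an octave: 19 − 14 = 5.
That makes a doubly diminished nineteenth a compound doubly diminished fifth — 2 octaves plus a doubly diminished fifth.

dd5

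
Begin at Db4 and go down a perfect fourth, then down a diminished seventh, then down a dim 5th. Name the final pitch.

Db4 down a perfect fourth → Ab3 (5 semitones).
Down a diminished seventh from Ab3: B2 (9 semitones down).
B2 down a diminished fifth → E#2 (6 semitones).

E#2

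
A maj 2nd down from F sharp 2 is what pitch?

Counting two letter names down from F lands on E.
A major second spans 2 semitones, so from F#2 the target pitch is E2.

E 2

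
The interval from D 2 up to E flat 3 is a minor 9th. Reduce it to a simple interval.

Take out an octave (7 from the number): 9 − 7 = 2.
So a minor ninth is an octave plus a minor second. The quality is unchanged.

minor second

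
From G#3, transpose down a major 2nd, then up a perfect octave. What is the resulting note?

F#4

G#3 down a major second → F#3 (2 semitones).
Up a perfect octave from F#3: F#4 (12 semitones up).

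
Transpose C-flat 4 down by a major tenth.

Three letters down from C (plus an octave) reaches A.
Moving 16 semitones down from Cb4 (the size of a major tenth) reaches Abb2.

A-double-flat 2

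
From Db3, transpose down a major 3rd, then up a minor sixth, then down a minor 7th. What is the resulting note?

Db3 down a major third → Bbb2 (4 semitones).
A minor sixth up from Bbb2 is Gbb3.
A minor seventh down from Gbb3 is Abb2.

Abb2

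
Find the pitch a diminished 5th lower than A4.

D#4

Counting five letter names down from A lands on D.
A diminished fifth spans 6 semitones, so from A4 the target pitch is D#4.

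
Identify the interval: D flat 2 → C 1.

Descending from Db2 to C1 is the same interval as ascending C1 to Db2.
C to D spans two letter names (C-D), plus an octave: a ninth.
C1 to Db2 is 13 semitones, a half step short of the major ninth (14), so this is minor.
(Equivalently, a compound minor second: a minor second plus an octave.)

minor ninth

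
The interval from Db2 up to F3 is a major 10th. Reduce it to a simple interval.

Subtracting seven from the interval number removes an octave: 10 − 7 = 3.
That makes a major tenth a compound major third — an octave plus a major third.

M3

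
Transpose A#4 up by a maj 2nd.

Counting two letter names up from A lands on B.
A major second is 2 semitones; 2 semitones up from A#4 gives B#4.

B#4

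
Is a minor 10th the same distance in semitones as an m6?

15 semitones (minor tenth) vs 8 semitones (minor sixth): not equal.

No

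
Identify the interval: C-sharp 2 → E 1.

major sixth

Descending from C#2 to E1 is the same interval as ascending E1 to C#2.
E to C spans six letter names (E-F-G-A-B-C): a sixth.
The major sixth spans 9 semitones, and E1 to C#2 is exactly 9 semitones — so this is a major sixth.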